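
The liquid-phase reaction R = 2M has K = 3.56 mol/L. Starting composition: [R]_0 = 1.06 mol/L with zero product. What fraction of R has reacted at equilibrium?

Let X = conversion of R; extent ξ = 1.06·X mol/L.
Concentrations: [R] = 1.06 − 1.06X; [M] = 2.12X.
K = [M]^2 / ([R]).
Equating to 3.56 mol/L: the physical root is X = 0.588.

X = 0.588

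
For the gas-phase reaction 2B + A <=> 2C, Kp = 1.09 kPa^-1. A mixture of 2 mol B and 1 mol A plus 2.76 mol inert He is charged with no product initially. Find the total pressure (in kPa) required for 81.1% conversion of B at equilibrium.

Take 2 mol B as basis and let X be its fractional conversion, so ξ = X.
Moles: n_B = 2 − 2X; n_A = 1 − X; n_C = 2X; n_I = 2.76 (inert).
n_T = Σnᵢ = 5.76 − X.
Kp = p_C^2 / (p_B^2 p_A) with p_i = (n_i/n_T)·P.
At X = 0.811: the mole-fraction product g(X) = Π y_i^ν_i = 482.1. Since Kp = g(X)·P^{-1}, P = (g/Kp)^(1/1) = (482.1/1.09)^(1/1) = 442 kPa.

P = 442 kPa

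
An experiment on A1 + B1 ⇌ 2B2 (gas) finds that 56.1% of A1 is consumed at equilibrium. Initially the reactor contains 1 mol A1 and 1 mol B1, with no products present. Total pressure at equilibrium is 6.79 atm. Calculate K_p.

K_p = 6.53

Take 1 mol A1 as basis and let X be its fractional conversion, so ξ = X.
Mole table: n_A1 = 1 − X; n_B1 = 1 − X; n_B2 = 2X.
n_T stays at 2 (no change in mole number).
At X = 0.561: n_A1 = 0.439, n_B1 = 0.439, n_B2 = 1.12, n_T = 2.
p_i = (n_i/n_T)·P. K_p = p_B2^2 / (p_A1 p_B1) = 6.53.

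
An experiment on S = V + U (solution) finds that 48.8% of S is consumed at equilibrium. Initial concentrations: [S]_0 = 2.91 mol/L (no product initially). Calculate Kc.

Kc = 1.35 mol/L

Let X = conversion of S.
Concentrations: [S] = 2.91 − 2.91X; [V] = 2.91X; [U] = 2.91X.
At X = 0.488: [S] = 1.49, [V] = 1.42, [U] = 1.42.
Kc = [V] [U] / ([S]) = 1.35 mol/L.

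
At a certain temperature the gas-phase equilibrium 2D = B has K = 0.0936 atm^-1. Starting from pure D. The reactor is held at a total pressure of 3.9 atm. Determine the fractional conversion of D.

X = 0.362

Let X = conversion of D (basis 1 mol D); extent of reaction ξ = 0.5X.
At extent ξ: n_D = 1 − X; n_B = 0.5X.
Summing: n_T = 1 − 0.5X.
y_i = n_i/n_T, p_i = y_i·P. K = p_B / (p_D^2).
Substituting and setting equal to 0.0936 atm^-1 gives a polynomial in X; the root in (0,1) is X = 0.362.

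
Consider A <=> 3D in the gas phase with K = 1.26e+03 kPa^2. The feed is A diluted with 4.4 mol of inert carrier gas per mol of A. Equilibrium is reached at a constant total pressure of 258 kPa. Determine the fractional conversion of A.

X = 0.263

Take 1 mol A as basis and let X be its fractional conversion, so ξ = X.
Mole table: n_A = 1 − X; n_D = 3X; n_I = 4.4 (inert).
Summing: n_T = 5.4 + 2X.
y_i = n_i/n_T, p_i = y_i·P. K = p_D^3 / (p_A).
Substituting and setting equal to 1.26e+03 kPa^2 gives a polynomial in X; the root in (0,1) is X = 0.263.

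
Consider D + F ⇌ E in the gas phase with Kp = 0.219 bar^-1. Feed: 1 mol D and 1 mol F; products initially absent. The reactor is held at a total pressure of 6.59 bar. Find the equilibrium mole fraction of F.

y_F = 0.390

Take 1 mol D as basis and let X be its fractional conversion, so ξ = X.
Species balance: n_D = 1 − X; n_F = 1 − X; n_E = X.
Total moles n_T = 2 − X.
With p_i = (n_i/n_T)P, Kp = p_E / (p_D p_F).
Equating to 0.219 bar^-1 and solving on 0 < X < 1: X = 0.360.
Then n_F = 0.64, n_T = 1.64, so y_F = 0.390.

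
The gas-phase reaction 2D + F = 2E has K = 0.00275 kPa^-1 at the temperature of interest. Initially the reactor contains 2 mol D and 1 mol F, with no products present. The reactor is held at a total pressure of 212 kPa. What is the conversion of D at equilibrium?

Basis: 2 mol D initially; let X = conversion of D. Extent ξ = X.
Species balance: n_D = 2 − 2X; n_F = 1 − X; n_E = 2X.
Summing: n_T = 3 − X.
With p_i = (n_i/n_T)P, K = p_E^2 / (p_D^2 p_F).
Equating to 0.00275 kPa^-1 and solving on 0 < X < 1: X = 0.282.

X = 0.282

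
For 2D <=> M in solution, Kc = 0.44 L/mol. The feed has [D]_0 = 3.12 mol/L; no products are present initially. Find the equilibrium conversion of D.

X = 0.552

Let X = conversion of D; extent ξ = 3.12X/2 mol/L.
Concentrations: [D] = 3.12 − 3.12X; [M] = 1.56X.
Kc = [M] / ([D]^2).
Setting equal to 0.44 and solving for X on (0,1) gives X = 0.552.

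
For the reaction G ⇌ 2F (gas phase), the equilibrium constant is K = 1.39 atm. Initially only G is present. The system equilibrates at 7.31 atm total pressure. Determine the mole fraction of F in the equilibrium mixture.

Take 1 mol G as basis and let X be its fractional conversion, so ξ = X.
Moles: n_G = 1 − X; n_F = 2X.
Total moles n_T = 1 + X.
With p_i = (n_i/n_T)P, K = p_F^2 / (p_G).
Equating to 1.39 atm and solving on 0 < X < 1: X = 0.213.
Then n_F = 0.426, n_T = 1.21, so y_F = 0.351.

y_F = 0.351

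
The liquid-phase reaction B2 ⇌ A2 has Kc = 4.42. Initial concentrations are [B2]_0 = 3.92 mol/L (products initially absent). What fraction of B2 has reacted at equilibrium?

Let X = conversion of B2; extent ξ = 3.92·X mol/L.
Concentrations: [B2] = 3.92 − 3.92X; [A2] = 3.92X.
Kc = [A2] / ([B2]).
Solving Kc = 4.42 for X ∈ (0,1): X = 0.815.

X = 0.815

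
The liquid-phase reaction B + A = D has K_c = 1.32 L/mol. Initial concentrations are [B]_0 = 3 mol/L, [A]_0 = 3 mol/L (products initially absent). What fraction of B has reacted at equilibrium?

X = 0.608

Let X = conversion of B; extent ξ = 3·X mol/L.
Concentrations: [B] = 3 − 3X; [A] = 3 − 3X; [D] = 3X.
K_c = [D] / ([B] [A]).
Solving K_c = 1.32 for X ∈ (0,1): X = 0.608.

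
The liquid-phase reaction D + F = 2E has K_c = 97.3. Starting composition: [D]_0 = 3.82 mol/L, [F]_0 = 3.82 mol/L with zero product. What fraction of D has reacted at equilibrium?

X = 0.831

Let X = conversion of D; extent ξ = 3.82·X mol/L.
Concentrations: [D] = 3.82 − 3.82X; [F] = 3.82 − 3.82X; [E] = 7.64X.
K_c = [E]^2 / ([D] [F]).
This equals 97.3 at X = 0.831 (the root in 0 < X < 1).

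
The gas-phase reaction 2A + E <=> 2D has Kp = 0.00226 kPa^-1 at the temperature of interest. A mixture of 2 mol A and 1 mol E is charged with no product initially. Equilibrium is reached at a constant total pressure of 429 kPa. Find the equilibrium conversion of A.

X = 0.330

Let X = conversion of A (basis 2 mol A); extent of reaction ξ = X.
At extent ξ: n_A = 2 − 2X; n_E = 1 − X; n_D = 2X.
n_T = Σnᵢ = 3 − X.
y_i = n_i/n_T, p_i = y_i·P. Kp = p_D^2 / (p_A^2 p_E).
This yields a degree-3 equation in X; solving on (0,1), X = 0.330.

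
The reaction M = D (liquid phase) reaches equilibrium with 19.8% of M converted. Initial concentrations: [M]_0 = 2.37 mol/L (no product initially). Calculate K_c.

K_c = 0.247

Let X = conversion of M.
Concentrations: [M] = 2.37 − 2.37X; [D] = 2.37X.
At X = 0.198: [M] = 1.9, [D] = 0.469.
K_c = [D] / ([M]) = 0.247.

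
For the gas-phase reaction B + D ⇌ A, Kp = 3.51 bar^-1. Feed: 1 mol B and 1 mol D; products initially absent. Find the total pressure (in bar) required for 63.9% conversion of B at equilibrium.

P = 1.9 bar

Let X = conversion of B (basis 1 mol B); extent of reaction ξ = X.
Species balance: n_B = 1 − X; n_D = 1 − X; n_A = X.
n_T = Σnᵢ = 2 − X.
Kp = p_A / (p_B p_D) with p_i = (n_i/n_T)·P.
At X = 0.639: the mole-fraction product g(X) = Π y_i^ν_i = 6.673. Since Kp = g(X)·P^{-1}, P = (g/Kp)^(1/1) = (6.673/3.51)^(1/1) = 1.9 bar.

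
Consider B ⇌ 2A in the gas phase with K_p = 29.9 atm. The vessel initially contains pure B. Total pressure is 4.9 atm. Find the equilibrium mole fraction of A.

y_A = 0.875

Basis: 1 mol B initially; let X = conversion of B. Extent ξ = X.
Species balance: n_B = 1 − X; n_A = 2X.
n_T = Σnᵢ = 1 + X.
With p_i = (n_i/n_T)P, K_p = p_A^2 / (p_B).
Equating to 29.9 atm and solving on 0 < X < 1: X = 0.777.
Then n_A = 1.55, n_T = 1.78, so y_A = 0.875.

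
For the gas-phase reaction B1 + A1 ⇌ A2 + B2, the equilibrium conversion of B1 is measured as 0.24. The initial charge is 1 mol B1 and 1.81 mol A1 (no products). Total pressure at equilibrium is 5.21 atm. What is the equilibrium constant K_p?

Take 1 mol B1 as basis and let X be its fractional conversion, so ξ = X.
At extent ξ: n_B1 = 1 − X; n_A1 = 1.81 − X; n_A2 = X; n_B2 = X.
n_T stays at 2.81 (no change in mole number).
At X = 0.24: n_B1 = 0.76, n_A1 = 1.57, n_A2 = 0.24, n_B2 = 0.24, n_T = 2.81.
p_i = (n_i/n_T)·P. K_p = p_A2 p_B2 / (p_B1 p_A1) = 0.0483.

K_p = 0.0483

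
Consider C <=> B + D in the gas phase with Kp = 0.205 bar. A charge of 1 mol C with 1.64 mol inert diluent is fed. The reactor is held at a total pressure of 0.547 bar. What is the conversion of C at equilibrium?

Let X = conversion of C (basis 1 mol C); extent of reaction ξ = X.
At extent ξ: n_C = 1 − X; n_B = X; n_D = X; n_I = 1.64 (inert).
n_T = Σnᵢ = 2.64 + X.
With p_i = (n_i/n_T)P, Kp = p_B p_D / (p_C).
This yields a degree-2 equation in X; solving on (0,1), X = 0.654.

X = 0.654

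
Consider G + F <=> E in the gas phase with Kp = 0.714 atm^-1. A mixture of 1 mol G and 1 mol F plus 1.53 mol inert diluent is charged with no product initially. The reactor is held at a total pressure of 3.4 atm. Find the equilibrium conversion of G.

X = 0.336

Let X = conversion of G (basis 1 mol G); extent of reaction ξ = X.
Species balance: n_G = 1 − X; n_F = 1 − X; n_E = X; n_I = 1.53 (inert).
Summing: n_T = 3.53 − X.
With p_i = (n_i/n_T)P, Kp = p_E / (p_G p_F).
Setting this equal to 0.714 atm^-1 and taking the physical root (0 < X < 1) gives X = 0.336.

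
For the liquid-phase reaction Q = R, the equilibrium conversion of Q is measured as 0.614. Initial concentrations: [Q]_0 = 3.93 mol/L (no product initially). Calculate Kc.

Kc = 1.59

Let X = conversion of Q.
Concentrations: [Q] = 3.93 − 3.93X; [R] = 3.93X.
At X = 0.614: [Q] = 1.52, [R] = 2.41.
Kc = [R] / ([Q]) = 1.59.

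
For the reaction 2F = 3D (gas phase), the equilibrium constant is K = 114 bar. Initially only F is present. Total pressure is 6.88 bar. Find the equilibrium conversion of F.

Basis: 1 mol F initially; let X = conversion of F. Extent ξ = 0.5X.
Species balance: n_F = 1 − X; n_D = 1.5X.
n_T = Σnᵢ = 1 + 0.5X.
Mole fractions y_i = n_i/n_T; K = p_D^3 / (p_F^2) with p_i = y_i·P.
This yields a degree-3 equation in X; solving on (0,1), X = 0.750.

X = 0.750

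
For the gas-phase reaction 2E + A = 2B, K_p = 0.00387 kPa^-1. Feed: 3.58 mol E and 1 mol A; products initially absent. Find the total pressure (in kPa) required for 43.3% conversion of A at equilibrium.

Take 1 mol A as basis and let X be its fractional conversion, so ξ = X.
Mole table: n_E = 3.58 − 2X; n_A = 1 − X; n_B = 2X.
Summing: n_T = 4.58 − X.
K_p = p_B^2 / (p_E^2 p_A) with p_i = (n_i/n_T)·P.
At X = 0.433: the mole-fraction product g(X) = Π y_i^ν_i = 0.7447. Since K_p = g(X)·P^{-1}, P = (g/K_p)^(1/1) = (0.7447/0.00387)^(1/1) = 192 kPa.

P = 192 kPa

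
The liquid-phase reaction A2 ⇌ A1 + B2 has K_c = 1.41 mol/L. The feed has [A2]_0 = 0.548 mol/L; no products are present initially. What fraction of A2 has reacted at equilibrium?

Let X = conversion of A2; extent ξ = 0.548·X mol/L.
Concentrations: [A2] = 0.548 − 0.548X; [A1] = 0.548X; [B2] = 0.548X.
K_c = [A1] [B2] / ([A2]).
This equals 1.41 at X = 0.770 (the root in 0 < X < 1).

X = 0.770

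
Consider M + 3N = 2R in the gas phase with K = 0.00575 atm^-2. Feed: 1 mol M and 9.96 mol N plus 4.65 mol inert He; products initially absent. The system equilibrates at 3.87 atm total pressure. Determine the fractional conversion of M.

X = 0.238

Take 1 mol M as basis and let X be its fractional conversion, so ξ = X.
Moles: n_M = 1 − X; n_N = 9.96 − 3X; n_R = 2X; n_I = 4.65 (inert).
Total moles n_T = 15.6 − 2X.
With p_i = (n_i/n_T)P, K = p_R^2 / (p_M p_N^3).
Substituting and setting equal to 0.00575 atm^-2 gives a polynomial in X; the root in (0,1) is X = 0.238.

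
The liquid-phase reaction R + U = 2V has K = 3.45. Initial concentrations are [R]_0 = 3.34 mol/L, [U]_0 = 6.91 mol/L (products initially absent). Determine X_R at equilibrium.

X = 0.652

Let X = conversion of R; extent ξ = 3.34·X mol/L.
Concentrations: [R] = 3.34 − 3.34X; [U] = 6.91 − 3.34X; [V] = 6.68X.
K = [V]^2 / ([R] [U]).
This equals 3.45 at X = 0.652 (the root in 0 < X < 1).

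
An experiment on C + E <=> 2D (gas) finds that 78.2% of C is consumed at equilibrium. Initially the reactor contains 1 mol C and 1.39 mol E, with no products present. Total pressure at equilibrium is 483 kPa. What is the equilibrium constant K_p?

Let X = conversion of C (basis 1 mol C); extent of reaction ξ = X.
Mole table: n_C = 1 − X; n_E = 1.39 − X; n_D = 2X.
n_T stays at 2.39 (no change in mole number).
At X = 0.782: n_C = 0.218, n_E = 0.608, n_D = 1.56, n_T = 2.39.
p_i = (n_i/n_T)·P. K_p = p_D^2 / (p_C p_E) = 18.5.

K_p = 18.5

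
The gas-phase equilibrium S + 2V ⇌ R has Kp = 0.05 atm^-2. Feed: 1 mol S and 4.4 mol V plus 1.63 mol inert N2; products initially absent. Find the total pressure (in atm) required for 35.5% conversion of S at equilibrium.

Take 1 mol S as basis and let X be its fractional conversion, so ξ = X.
Mole table: n_S = 1 − X; n_V = 4.4 − 2X; n_R = X; n_I = 1.63 (inert).
Summing: n_T = 7.03 − 2X.
Kp = p_R / (p_S p_V^2) with p_i = (n_i/n_T)·P.
At X = 0.355: the mole-fraction product g(X) = Π y_i^ν_i = 1.615. Since Kp = g(X)·P^{-2}, P = (g/Kp)^(1/2) = (1.615/0.05)^(1/2) = 5.68 atm.

P = 5.68 atm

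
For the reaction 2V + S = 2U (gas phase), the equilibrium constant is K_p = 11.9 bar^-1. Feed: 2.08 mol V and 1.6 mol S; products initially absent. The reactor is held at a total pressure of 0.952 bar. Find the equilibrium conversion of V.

Take 2.08 mol V as basis and let X be its fractional conversion, so ξ = 1.04X.
Species balance: n_V = 2.08 − 2.08X; n_S = 1.6 − 1.04X; n_U = 2.08X.
n_T = Σnᵢ = 3.68 − 1.04X.
With p_i = (n_i/n_T)P, K_p = p_U^2 / (p_V^2 p_S).
Substituting and setting equal to 11.9 bar^-1 gives a polynomial in X; the root in (0,1) is X = 0.651.

X = 0.651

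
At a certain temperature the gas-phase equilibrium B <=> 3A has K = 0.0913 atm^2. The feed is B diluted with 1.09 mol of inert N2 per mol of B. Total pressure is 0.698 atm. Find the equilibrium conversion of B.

Basis: 1 mol B initially; let X = conversion of B. Extent ξ = X.
Moles: n_B = 1 − X; n_A = 3X; n_I = 1.09 (inert).
Summing: n_T = 2.09 + 2X.
y_i = n_i/n_T, p_i = y_i·P. K = p_A^3 / (p_B).
Substituting and setting equal to 0.0913 atm^2 gives a polynomial in X; the root in (0,1) is X = 0.328.

X = 0.328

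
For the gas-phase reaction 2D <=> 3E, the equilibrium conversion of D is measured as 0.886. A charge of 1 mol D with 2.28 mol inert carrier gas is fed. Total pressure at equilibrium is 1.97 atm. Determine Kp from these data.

Take 1 mol D as basis and let X be its fractional conversion, so ξ = 0.5X.
Moles: n_D = 1 − X; n_E = 1.5X; n_I = 2.28 (inert).
Summing: n_T = 3.28 + 0.5X.
At X = 0.886: n_D = 0.114, n_E = 1.33, n_T = 3.72.
p_i = (n_i/n_T)·P. Kp = p_E^3 / (p_D^2) = 95.6 atm.

Kp = 95.6 atm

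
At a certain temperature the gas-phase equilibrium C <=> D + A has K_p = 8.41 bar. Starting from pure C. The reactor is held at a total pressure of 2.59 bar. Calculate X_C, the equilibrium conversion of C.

X = 0.874

Let X = conversion of C (basis 1 mol C); extent of reaction ξ = X.
Species balance: n_C = 1 − X; n_D = X; n_A = X.
n_T = Σnᵢ = 1 + X.
Mole fractions y_i = n_i/n_T; K_p = p_D p_A / (p_C) with p_i = y_i·P.
This yields a degree-2 equation in X; solving on (0,1), X = 0.874.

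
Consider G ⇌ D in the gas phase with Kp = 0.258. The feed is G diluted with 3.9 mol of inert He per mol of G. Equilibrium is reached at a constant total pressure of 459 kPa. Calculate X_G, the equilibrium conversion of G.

Take 1 mol G as basis and let X be its fractional conversion, so ξ = X.
Mole table: n_G = 1 − X; n_D = X; n_I = 3.9 (inert).
Total moles n_T = 4.9 (Δν = 0, constant).
y_i = n_i/n_T, p_i = y_i·P. Kp = p_D / (p_G).
Equating to 0.258 and solving on 0 < X < 1: X = 0.205.

X = 0.205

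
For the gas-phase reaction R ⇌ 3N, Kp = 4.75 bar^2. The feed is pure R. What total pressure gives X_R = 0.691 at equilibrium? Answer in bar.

P = 0.967 bar

Basis: 1 mol R initially; let X = conversion of R. Extent ξ = X.
At extent ξ: n_R = 1 − X; n_N = 3X.
Total moles n_T = 1 + 2X.
Kp = p_N^3 / (p_R) with p_i = (n_i/n_T)·P.
At X = 0.691: the mole-fraction product g(X) = Π y_i^ν_i = 5.081. Since Kp = g(X)·P^{2}, P = (Kp/g)^(1/2) = (4.75/5.081)^(1/2) = 0.967 bar.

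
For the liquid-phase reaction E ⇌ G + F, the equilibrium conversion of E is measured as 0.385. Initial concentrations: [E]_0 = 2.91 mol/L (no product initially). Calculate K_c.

Let X = conversion of E.
Concentrations: [E] = 2.91 − 2.91X; [G] = 2.91X; [F] = 2.91X.
At X = 0.385: [E] = 1.79, [G] = 1.12, [F] = 1.12.
K_c = [G] [F] / ([E]) = 0.701 mol/L.

K_c = 0.701 mol/L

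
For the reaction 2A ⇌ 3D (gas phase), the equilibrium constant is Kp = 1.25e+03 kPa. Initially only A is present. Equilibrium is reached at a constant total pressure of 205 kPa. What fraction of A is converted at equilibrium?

Take 1 mol A as basis and let X be its fractional conversion, so ξ = 0.5X.
Moles: n_A = 1 − X; n_D = 1.5X.
Summing: n_T = 1 + 0.5X.
With p_i = (n_i/n_T)P, Kp = p_D^3 / (p_A^2).
Setting this equal to 1.25e+03 kPa and taking the physical root (0 < X < 1) gives X = 0.657.

X = 0.657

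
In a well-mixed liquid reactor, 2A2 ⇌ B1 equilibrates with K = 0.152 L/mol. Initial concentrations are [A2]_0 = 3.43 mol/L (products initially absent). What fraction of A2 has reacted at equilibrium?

X = 0.389

Let X = conversion of A2; extent ξ = 3.43X/2 mol/L.
Concentrations: [A2] = 3.43 − 3.43X; [B1] = 1.72X.
K = [B1] / ([A2]^2).
Solving K = 0.152 for X ∈ (0,1): X = 0.389.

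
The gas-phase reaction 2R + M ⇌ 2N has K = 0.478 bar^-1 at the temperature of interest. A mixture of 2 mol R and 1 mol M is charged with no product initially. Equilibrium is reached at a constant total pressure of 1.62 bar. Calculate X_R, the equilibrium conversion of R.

Let X = conversion of R (basis 2 mol R); extent of reaction ξ = X.
Moles: n_R = 2 − 2X; n_M = 1 − X; n_N = 2X.
Total moles n_T = 3 − X.
Mole fractions y_i = n_i/n_T; K = p_N^2 / (p_R^2 p_M) with p_i = y_i·P.
This yields a degree-3 equation in X; solving on (0,1), X = 0.308.

X = 0.308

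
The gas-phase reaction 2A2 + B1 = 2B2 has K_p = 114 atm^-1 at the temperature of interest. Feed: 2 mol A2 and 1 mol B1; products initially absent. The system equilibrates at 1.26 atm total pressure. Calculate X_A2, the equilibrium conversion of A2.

X = 0.788

Basis: 2 mol A2 initially; let X = conversion of A2. Extent ξ = X.
Species balance: n_A2 = 2 − 2X; n_B1 = 1 − X; n_B2 = 2X.
n_T = Σnᵢ = 3 − X.
y_i = n_i/n_T, p_i = y_i·P. K_p = p_B2^2 / (p_A2^2 p_B1).
Substituting and setting equal to 114 atm^-1 gives a polynomial in X; the root in (0,1) is X = 0.788.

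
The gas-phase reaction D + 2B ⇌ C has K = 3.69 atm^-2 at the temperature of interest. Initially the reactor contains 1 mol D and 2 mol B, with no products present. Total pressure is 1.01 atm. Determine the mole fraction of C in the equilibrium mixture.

y_C = 0.242

Take 1 mol D as basis and let X be its fractional conversion, so ξ = X.
Species balance: n_D = 1 − X; n_B = 2 − 2X; n_C = X.
Summing: n_T = 3 − 2X.
With p_i = (n_i/n_T)P, K = p_C / (p_D p_B^2).
Setting this equal to 3.69 atm^-2 and taking the physical root (0 < X < 1) gives X = 0.490.
Then n_C = 0.49, n_T = 2.02, so y_C = 0.242.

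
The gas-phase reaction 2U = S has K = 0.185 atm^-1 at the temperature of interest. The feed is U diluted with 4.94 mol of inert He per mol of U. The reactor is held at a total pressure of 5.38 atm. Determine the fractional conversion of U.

X = 0.212

Take 1 mol U as basis and let X be its fractional conversion, so ξ = 0.5X.
Moles: n_U = 1 − X; n_S = 0.5X; n_I = 4.94 (inert).
Summing: n_T = 5.94 − 0.5X.
With p_i = (n_i/n_T)P, K = p_S / (p_U^2).
Substituting and setting equal to 0.185 atm^-1 gives a polynomial in X; the root in (0,1) is X = 0.212.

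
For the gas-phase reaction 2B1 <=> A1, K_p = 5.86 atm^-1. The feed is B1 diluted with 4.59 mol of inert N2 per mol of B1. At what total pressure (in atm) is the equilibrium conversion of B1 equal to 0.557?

Basis: 1 mol B1 initially; let X = conversion of B1. Extent ξ = 0.5X.
At extent ξ: n_B1 = 1 − X; n_A1 = 0.5X; n_I = 4.59 (inert).
Summing: n_T = 5.59 − 0.5X.
K_p = p_A1 / (p_B1^2) with p_i = (n_i/n_T)·P.
At X = 0.557: the mole-fraction product g(X) = Π y_i^ν_i = 7.538. Since K_p = g(X)·P^{-1}, P = (g/K_p)^(1/1) = (7.538/5.86)^(1/1) = 1.29 atm.

P = 1.29 atm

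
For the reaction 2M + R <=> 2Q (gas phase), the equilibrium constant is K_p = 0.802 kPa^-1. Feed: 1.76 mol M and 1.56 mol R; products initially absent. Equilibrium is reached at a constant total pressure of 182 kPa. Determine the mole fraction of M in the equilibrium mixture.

y_M = 0.089

Basis: 1.76 mol M initially; let X = conversion of M. Extent ξ = 0.88X.
Mole table: n_M = 1.76 − 1.76X; n_R = 1.56 − 0.88X; n_Q = 1.76X.
n_T = Σnᵢ = 3.32 − 0.88X.
y_i = n_i/n_T, p_i = y_i·P. K_p = p_Q^2 / (p_M^2 p_R).
Setting this equal to 0.802 kPa^-1 and taking the physical root (0 < X < 1) gives X = 0.871.
Then n_M = 0.228, n_T = 2.55, so y_M = 0.089.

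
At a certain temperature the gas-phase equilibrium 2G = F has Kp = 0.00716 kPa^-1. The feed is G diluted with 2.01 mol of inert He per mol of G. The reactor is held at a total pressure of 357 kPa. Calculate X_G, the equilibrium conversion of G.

Let X = conversion of G (basis 1 mol G); extent of reaction ξ = 0.5X.
Species balance: n_G = 1 − X; n_F = 0.5X; n_I = 2.01 (inert).
Summing: n_T = 3.01 − 0.5X.
With p_i = (n_i/n_T)P, Kp = p_F / (p_G^2).
Setting this equal to 0.00716 kPa^-1 and taking the physical root (0 < X < 1) gives X = 0.487.

X = 0.487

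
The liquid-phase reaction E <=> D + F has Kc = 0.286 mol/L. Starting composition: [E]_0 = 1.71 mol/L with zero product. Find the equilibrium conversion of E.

Let X = conversion of E; extent ξ = 1.71·X mol/L.
Concentrations: [E] = 1.71 − 1.71X; [D] = 1.71X; [F] = 1.71X.
Kc = [D] [F] / ([E]).
Equating to 0.286 mol/L: the physical root is X = 0.334.

X = 0.334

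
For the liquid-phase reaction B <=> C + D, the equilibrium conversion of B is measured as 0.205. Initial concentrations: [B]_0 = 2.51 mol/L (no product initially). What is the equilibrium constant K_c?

K_c = 0.133 mol/L

Let X = conversion of B.
Concentrations: [B] = 2.51 − 2.51X; [C] = 2.51X; [D] = 2.51X.
At X = 0.205: [B] = 2, [C] = 0.515, [D] = 0.515.
K_c = [C] [D] / ([B]) = 0.133 mol/L.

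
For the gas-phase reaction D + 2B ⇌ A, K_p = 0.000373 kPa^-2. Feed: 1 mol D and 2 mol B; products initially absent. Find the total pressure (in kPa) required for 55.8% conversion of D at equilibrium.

P = 124 kPa

Let X = conversion of D (basis 1 mol D); extent of reaction ξ = X.
Mole table: n_D = 1 − X; n_B = 2 − 2X; n_A = X.
Total moles n_T = 3 − 2X.
K_p = p_A / (p_D p_B^2) with p_i = (n_i/n_T)·P.
At X = 0.558: the mole-fraction product g(X) = Π y_i^ν_i = 5.734. Since K_p = g(X)·P^{-2}, P = (g/K_p)^(1/2) = (5.734/0.000373)^(1/2) = 124 kPa.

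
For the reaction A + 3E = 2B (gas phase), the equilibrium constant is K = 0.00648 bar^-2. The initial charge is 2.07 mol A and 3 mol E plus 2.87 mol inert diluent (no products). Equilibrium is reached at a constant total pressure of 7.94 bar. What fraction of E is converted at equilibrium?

X = 0.211

Take 3 mol E as basis and let X be its fractional conversion, so ξ = X.
Mole table: n_A = 2.07 − X; n_E = 3 − 3X; n_B = 2X; n_I = 2.87 (inert).
n_T = Σnᵢ = 7.94 − 2X.
Mole fractions y_i = n_i/n_T; K = p_B^2 / (p_A p_E^3) with p_i = y_i·P.
This yields a degree-4 equation in X; solving on (0,1), X = 0.211.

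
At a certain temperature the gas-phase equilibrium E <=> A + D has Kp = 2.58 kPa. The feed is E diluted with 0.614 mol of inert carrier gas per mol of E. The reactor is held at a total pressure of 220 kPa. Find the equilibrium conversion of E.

X = 0.133

Let X = conversion of E (basis 1 mol E); extent of reaction ξ = X.
Moles: n_E = 1 − X; n_A = X; n_D = X; n_I = 0.614 (inert).
Summing: n_T = 1.61 + X.
y_i = n_i/n_T, p_i = y_i·P. Kp = p_A p_D / (p_E).
Setting this equal to 2.58 kPa and taking the physical root (0 < X < 1) gives X = 0.133.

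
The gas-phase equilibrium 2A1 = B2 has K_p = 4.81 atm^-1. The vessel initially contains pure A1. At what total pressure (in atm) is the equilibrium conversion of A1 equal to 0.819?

P = 1.53 atm

Let X = conversion of A1 (basis 1 mol A1); extent of reaction ξ = 0.5X.
At extent ξ: n_A1 = 1 − X; n_B2 = 0.5X.
n_T = Σnᵢ = 1 − 0.5X.
K_p = p_B2 / (p_A1^2) with p_i = (n_i/n_T)·P.
At X = 0.819: the mole-fraction product g(X) = Π y_i^ν_i = 7.381. Since K_p = g(X)·P^{-1}, P = (g/K_p)^(1/1) = (7.381/4.81)^(1/1) = 1.53 atm.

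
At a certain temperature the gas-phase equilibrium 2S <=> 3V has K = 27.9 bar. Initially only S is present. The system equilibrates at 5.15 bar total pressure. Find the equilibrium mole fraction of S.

y_S = 0.269

Basis: 1 mol S initially; let X = conversion of S. Extent ξ = 0.5X.
Species balance: n_S = 1 − X; n_V = 1.5X.
n_T = Σnᵢ = 1 + 0.5X.
With p_i = (n_i/n_T)P, K = p_V^3 / (p_S^2).
Setting this equal to 27.9 bar and taking the physical root (0 < X < 1) gives X = 0.645.
Then n_S = 0.355, n_T = 1.32, so y_S = 0.269.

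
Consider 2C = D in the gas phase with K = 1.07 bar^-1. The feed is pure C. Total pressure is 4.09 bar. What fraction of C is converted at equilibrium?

Let X = conversion of C (basis 1 mol C); extent of reaction ξ = 0.5X.
At extent ξ: n_C = 1 − X; n_D = 0.5X.
n_T = Σnᵢ = 1 − 0.5X.
Mole fractions y_i = n_i/n_T; K = p_D / (p_C^2) with p_i = y_i·P.
Equating to 1.07 bar^-1 and solving on 0 < X < 1: X = 0.768.

X = 0.768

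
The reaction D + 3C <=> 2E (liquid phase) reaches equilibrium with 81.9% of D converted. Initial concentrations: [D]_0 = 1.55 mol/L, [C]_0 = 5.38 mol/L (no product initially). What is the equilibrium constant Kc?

Kc = 5.92 (mol/L)^-2

Let X = conversion of D.
Concentrations: [D] = 1.55 − 1.55X; [C] = 5.38 − 4.65X; [E] = 3.1X.
At X = 0.819: [D] = 0.281, [C] = 1.57, [E] = 2.54.
Kc = [E]^2 / ([D] [C]^3) = 5.92 (mol/L)^-2.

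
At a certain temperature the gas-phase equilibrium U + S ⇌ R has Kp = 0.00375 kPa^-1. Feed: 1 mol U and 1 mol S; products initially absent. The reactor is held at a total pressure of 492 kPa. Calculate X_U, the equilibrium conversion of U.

Basis: 1 mol U initially; let X = conversion of U. Extent ξ = X.
Species balance: n_U = 1 − X; n_S = 1 − X; n_R = X.
Total moles n_T = 2 − X.
y_i = n_i/n_T, p_i = y_i·P. Kp = p_R / (p_U p_S).
Substituting and setting equal to 0.00375 kPa^-1 gives a polynomial in X; the root in (0,1) is X = 0.407.

X = 0.407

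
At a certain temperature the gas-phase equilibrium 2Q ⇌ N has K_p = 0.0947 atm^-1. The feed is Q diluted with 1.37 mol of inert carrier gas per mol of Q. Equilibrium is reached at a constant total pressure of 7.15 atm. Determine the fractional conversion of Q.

Basis: 1 mol Q initially; let X = conversion of Q. Extent ξ = 0.5X.
Mole table: n_Q = 1 − X; n_N = 0.5X; n_I = 1.37 (inert).
n_T = Σnᵢ = 2.37 − 0.5X.
y_i = n_i/n_T, p_i = y_i·P. K_p = p_N / (p_Q^2).
Substituting and setting equal to 0.0947 atm^-1 gives a polynomial in X; the root in (0,1) is X = 0.299.

X = 0.299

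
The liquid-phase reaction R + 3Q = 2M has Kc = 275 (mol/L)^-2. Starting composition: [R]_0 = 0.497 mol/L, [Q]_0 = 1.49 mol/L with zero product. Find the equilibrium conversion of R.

Let X = conversion of R; extent ξ = 0.497·X mol/L.
Concentrations: [R] = 0.497 − 0.497X; [Q] = 1.49 − 1.49X; [M] = 0.994X.
Kc = [M]^2 / ([R] [Q]^3).
Equating to 275 (mol/L)^-2: the physical root is X = 0.806.

X = 0.806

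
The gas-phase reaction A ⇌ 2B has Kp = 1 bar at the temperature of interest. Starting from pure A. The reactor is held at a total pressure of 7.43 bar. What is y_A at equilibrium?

y_A = 0.694

Take 1 mol A as basis and let X be its fractional conversion, so ξ = X.
At extent ξ: n_A = 1 − X; n_B = 2X.
n_T = Σnᵢ = 1 + X.
With p_i = (n_i/n_T)P, Kp = p_B^2 / (p_A).
This yields a degree-2 equation in X; solving on (0,1), X = 0.180.
Then n_A = 0.82, n_T = 1.18, so y_A = 0.694.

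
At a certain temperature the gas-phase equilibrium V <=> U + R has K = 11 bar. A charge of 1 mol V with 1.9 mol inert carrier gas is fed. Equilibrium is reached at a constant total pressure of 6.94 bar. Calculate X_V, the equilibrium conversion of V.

X = 0.873

Take 1 mol V as basis and let X be its fractional conversion, so ξ = X.
Mole table: n_V = 1 − X; n_U = X; n_R = X; n_I = 1.9 (inert).
Summing: n_T = 2.9 + X.
Mole fractions y_i = n_i/n_T; K = p_U p_R / (p_V) with p_i = y_i·P.
Substituting and setting equal to 11 bar gives a polynomial in X; the root in (0,1) is X = 0.873.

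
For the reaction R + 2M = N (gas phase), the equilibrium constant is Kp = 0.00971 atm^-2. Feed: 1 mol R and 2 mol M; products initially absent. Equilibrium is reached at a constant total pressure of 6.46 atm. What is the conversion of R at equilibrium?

X = 0.139

Let X = conversion of R (basis 1 mol R); extent of reaction ξ = X.
At extent ξ: n_R = 1 − X; n_M = 2 − 2X; n_N = X.
Summing: n_T = 3 − 2X.
Mole fractions y_i = n_i/n_T; Kp = p_N / (p_R p_M^2) with p_i = y_i·P.
This yields a degree-3 equation in X; solving on (0,1), X = 0.139.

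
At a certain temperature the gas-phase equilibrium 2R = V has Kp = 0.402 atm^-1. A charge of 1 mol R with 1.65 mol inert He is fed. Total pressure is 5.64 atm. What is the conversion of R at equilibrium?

Let X = conversion of R (basis 1 mol R); extent of reaction ξ = 0.5X.
At extent ξ: n_R = 1 − X; n_V = 0.5X; n_I = 1.65 (inert).
Total moles n_T = 2.65 − 0.5X.
y_i = n_i/n_T, p_i = y_i·P. Kp = p_V / (p_R^2).
Setting this equal to 0.402 atm^-1 and taking the physical root (0 < X < 1) gives X = 0.490.

X = 0.490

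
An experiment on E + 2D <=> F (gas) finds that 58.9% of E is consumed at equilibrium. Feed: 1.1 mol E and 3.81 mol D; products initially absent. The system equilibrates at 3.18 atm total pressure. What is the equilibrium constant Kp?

Basis: 1.1 mol E initially; let X = conversion of E. Extent ξ = 1.1X.
Species balance: n_E = 1.1 − 1.1X; n_D = 3.81 − 2.2X; n_F = 1.1X.
n_T = Σnᵢ = 4.91 − 2.2X.
At X = 0.589: n_E = 0.452, n_D = 2.51, n_F = 0.648, n_T = 3.61.
p_i = (n_i/n_T)·P. Kp = p_F / (p_E p_D^2) = 0.293 atm^-2.

Kp = 0.293 atm^-2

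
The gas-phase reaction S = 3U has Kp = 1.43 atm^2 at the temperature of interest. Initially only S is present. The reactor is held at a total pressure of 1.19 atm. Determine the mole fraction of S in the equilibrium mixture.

y_S = 0.316

Take 1 mol S as basis and let X be its fractional conversion, so ξ = X.
Mole table: n_S = 1 − X; n_U = 3X.
Summing: n_T = 1 + 2X.
y_i = n_i/n_T, p_i = y_i·P. Kp = p_U^3 / (p_S).
Setting this equal to 1.43 atm^2 and taking the physical root (0 < X < 1) gives X = 0.419.
Then n_S = 0.581, n_T = 1.84, so y_S = 0.316.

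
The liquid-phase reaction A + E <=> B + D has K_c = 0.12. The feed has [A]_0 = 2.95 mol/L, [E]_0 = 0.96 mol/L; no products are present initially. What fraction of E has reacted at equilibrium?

X = 0.427

Let X = conversion of E; extent ξ = 0.96·X mol/L.
Concentrations: [A] = 2.95 − 0.96X; [E] = 0.96 − 0.96X; [B] = 0.96X; [D] = 0.96X.
K_c = [B] [D] / ([A] [E]).
Solving K_c = 0.12 for X ∈ (0,1): X = 0.427.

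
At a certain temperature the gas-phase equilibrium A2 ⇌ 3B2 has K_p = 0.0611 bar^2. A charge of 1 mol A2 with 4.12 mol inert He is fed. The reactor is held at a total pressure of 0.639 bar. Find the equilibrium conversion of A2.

Take 1 mol A2 as basis and let X be its fractional conversion, so ξ = X.
Moles: n_A2 = 1 − X; n_B2 = 3X; n_I = 4.12 (inert).
Summing: n_T = 5.12 + 2X.
Mole fractions y_i = n_i/n_T; K_p = p_B2^3 / (p_A2) with p_i = y_i·P.
Setting this equal to 0.0611 bar^2 and taking the physical root (0 < X < 1) gives X = 0.475.

X = 0.475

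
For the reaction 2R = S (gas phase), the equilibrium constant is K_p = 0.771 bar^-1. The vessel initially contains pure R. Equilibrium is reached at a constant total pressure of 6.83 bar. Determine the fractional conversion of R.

Let X = conversion of R (basis 1 mol R); extent of reaction ξ = 0.5X.
Mole table: n_R = 1 − X; n_S = 0.5X.
Total moles n_T = 1 − 0.5X.
y_i = n_i/n_T, p_i = y_i·P. K_p = p_S / (p_R^2).
Equating to 0.771 bar^-1 and solving on 0 < X < 1: X = 0.787.

X = 0.787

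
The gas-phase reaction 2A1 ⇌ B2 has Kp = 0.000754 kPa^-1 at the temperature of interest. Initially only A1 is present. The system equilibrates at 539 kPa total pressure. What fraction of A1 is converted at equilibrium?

Take 1 mol A1 as basis and let X be its fractional conversion, so ξ = 0.5X.
Moles: n_A1 = 1 − X; n_B2 = 0.5X.
n_T = Σnᵢ = 1 − 0.5X.
y_i = n_i/n_T, p_i = y_i·P. Kp = p_B2 / (p_A1^2).
Substituting and setting equal to 0.000754 kPa^-1 gives a polynomial in X; the root in (0,1) is X = 0.383.

X = 0.383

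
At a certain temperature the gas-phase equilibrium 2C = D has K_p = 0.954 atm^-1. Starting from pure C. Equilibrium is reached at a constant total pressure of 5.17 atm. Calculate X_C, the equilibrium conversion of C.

Basis: 1 mol C initially; let X = conversion of C. Extent ξ = 0.5X.
Species balance: n_C = 1 − X; n_D = 0.5X.
Total moles n_T = 1 − 0.5X.
y_i = n_i/n_T, p_i = y_i·P. K_p = p_D / (p_C^2).
This yields a degree-2 equation in X; solving on (0,1), X = 0.780.

X = 0.780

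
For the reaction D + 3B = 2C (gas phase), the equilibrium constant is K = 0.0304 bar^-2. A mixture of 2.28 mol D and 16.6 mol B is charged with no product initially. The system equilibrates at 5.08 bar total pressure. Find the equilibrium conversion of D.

X = 0.551

Basis: 2.28 mol D initially; let X = conversion of D. Extent ξ = 2.28X.
Species balance: n_D = 2.28 − 2.28X; n_B = 16.6 − 6.84X; n_C = 4.56X.
Total moles n_T = 18.9 − 4.56X.
Mole fractions y_i = n_i/n_T; K = p_C^2 / (p_D p_B^3) with p_i = y_i·P.
Setting this equal to 0.0304 bar^-2 and taking the physical root (0 < X < 1) gives X = 0.551.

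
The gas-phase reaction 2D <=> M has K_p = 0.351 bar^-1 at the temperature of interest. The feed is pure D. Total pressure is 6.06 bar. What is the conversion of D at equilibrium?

X = 0.676

Take 1 mol D as basis and let X be its fractional conversion, so ξ = 0.5X.
Moles: n_D = 1 − X; n_M = 0.5X.
n_T = Σnᵢ = 1 − 0.5X.
Mole fractions y_i = n_i/n_T; K_p = p_M / (p_D^2) with p_i = y_i·P.
Setting this equal to 0.351 bar^-1 and taking the physical root (0 < X < 1) gives X = 0.676.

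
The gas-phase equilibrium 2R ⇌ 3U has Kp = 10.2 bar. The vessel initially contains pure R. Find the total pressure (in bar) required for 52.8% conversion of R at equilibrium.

P = 5.78 bar

Basis: 1 mol R initially; let X = conversion of R. Extent ξ = 0.5X.
Mole table: n_R = 1 − X; n_U = 1.5X.
Summing: n_T = 1 + 0.5X.
Kp = p_U^3 / (p_R^2) with p_i = (n_i/n_T)·P.
At X = 0.528: the mole-fraction product g(X) = Π y_i^ν_i = 1.764. Since Kp = g(X)·P^{1}, P = (Kp/g)^(1/1) = (10.2/1.764)^(1/1) = 5.78 bar.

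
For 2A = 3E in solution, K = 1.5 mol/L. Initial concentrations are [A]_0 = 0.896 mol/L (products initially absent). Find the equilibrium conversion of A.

X = 0.499

Let X = conversion of A; extent ξ = 0.896X/2 mol/L.
Concentrations: [A] = 0.896 − 0.896X; [E] = 1.34X.
K = [E]^3 / ([A]^2).
This equals 1.5 at X = 0.499 (the root in 0 < X < 1).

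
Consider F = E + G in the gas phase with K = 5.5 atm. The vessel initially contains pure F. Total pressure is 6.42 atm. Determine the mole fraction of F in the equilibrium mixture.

Basis: 1 mol F initially; let X = conversion of F. Extent ξ = X.
Species balance: n_F = 1 − X; n_E = X; n_G = X.
Total moles n_T = 1 + X.
Mole fractions y_i = n_i/n_T; K = p_E p_G / (p_F) with p_i = y_i·P.
This yields a degree-2 equation in X; solving on (0,1), X = 0.679.
Then n_F = 0.321, n_T = 1.68, so y_F = 0.191.

y_F = 0.191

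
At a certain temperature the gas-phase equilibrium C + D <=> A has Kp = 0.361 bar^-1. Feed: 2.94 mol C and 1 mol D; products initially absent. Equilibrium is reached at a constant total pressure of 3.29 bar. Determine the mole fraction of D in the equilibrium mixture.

y_D = 0.156

Take 1 mol D as basis and let X be its fractional conversion, so ξ = X.
Mole table: n_C = 2.94 − X; n_D = 1 − X; n_A = X.
Summing: n_T = 3.94 − X.
With p_i = (n_i/n_T)P, Kp = p_A / (p_C p_D).
Equating to 0.361 bar^-1 and solving on 0 < X < 1: X = 0.458.
Then n_D = 0.542, n_T = 3.48, so y_D = 0.156.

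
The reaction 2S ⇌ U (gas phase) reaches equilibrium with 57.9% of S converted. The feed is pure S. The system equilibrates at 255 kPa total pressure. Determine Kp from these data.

Kp = 0.00455 kPa^-1

Take 1 mol S as basis and let X be its fractional conversion, so ξ = 0.5X.
Moles: n_S = 1 − X; n_U = 0.5X.
n_T = Σnᵢ = 1 − 0.5X.
At X = 0.579: n_S = 0.421, n_U = 0.289, n_T = 0.711.
p_i = (n_i/n_T)·P. Kp = p_U / (p_S^2) = 0.00455 kPa^-1.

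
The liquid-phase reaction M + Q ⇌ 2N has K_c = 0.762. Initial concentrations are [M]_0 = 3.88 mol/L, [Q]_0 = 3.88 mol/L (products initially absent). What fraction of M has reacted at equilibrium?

Let X = conversion of M; extent ξ = 3.88·X mol/L.
Concentrations: [M] = 3.88 − 3.88X; [Q] = 3.88 − 3.88X; [N] = 7.76X.
K_c = [N]^2 / ([M] [Q]).
Equating to 0.762: the physical root is X = 0.304.

X = 0.304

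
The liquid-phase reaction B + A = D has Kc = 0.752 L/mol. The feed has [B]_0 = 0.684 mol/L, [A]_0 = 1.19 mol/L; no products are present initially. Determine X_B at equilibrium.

Let X = conversion of B; extent ξ = 0.684·X mol/L.
Concentrations: [B] = 0.684 − 0.684X; [A] = 1.19 − 0.684X; [D] = 0.684X.
Kc = [D] / ([B] [A]).
Solving Kc = 0.752 for X ∈ (0,1): X = 0.407.

X = 0.407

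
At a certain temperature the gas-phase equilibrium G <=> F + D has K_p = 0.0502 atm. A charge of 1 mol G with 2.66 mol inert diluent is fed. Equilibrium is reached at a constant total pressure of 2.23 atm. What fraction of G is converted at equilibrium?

Basis: 1 mol G initially; let X = conversion of G. Extent ξ = X.
Mole table: n_G = 1 − X; n_F = X; n_D = X; n_I = 2.66 (inert).
n_T = Σnᵢ = 3.66 + X.
Mole fractions y_i = n_i/n_T; K_p = p_F p_D / (p_G) with p_i = y_i·P.
This yields a degree-2 equation in X; solving on (0,1), X = 0.256.

X = 0.256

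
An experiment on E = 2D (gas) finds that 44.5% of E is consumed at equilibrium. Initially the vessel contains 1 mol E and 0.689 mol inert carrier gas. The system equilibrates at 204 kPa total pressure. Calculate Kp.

Let X = conversion of E (basis 1 mol E); extent of reaction ξ = X.
At extent ξ: n_E = 1 − X; n_D = 2X; n_I = 0.689 (inert).
n_T = Σnᵢ = 1.69 + X.
At X = 0.445: n_E = 0.555, n_D = 0.89, n_T = 2.13.
p_i = (n_i/n_T)·P. Kp = p_D^2 / (p_E) = 136 kPa.

Kp = 136 kPa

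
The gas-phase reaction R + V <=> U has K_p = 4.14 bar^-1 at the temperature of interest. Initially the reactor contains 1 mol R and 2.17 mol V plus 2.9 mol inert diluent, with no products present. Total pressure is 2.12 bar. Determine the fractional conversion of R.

Basis: 1 mol R initially; let X = conversion of R. Extent ξ = X.
Mole table: n_R = 1 − X; n_V = 2.17 − X; n_U = X; n_I = 2.9 (inert).
n_T = Σnᵢ = 6.07 − X.
With p_i = (n_i/n_T)P, K_p = p_U / (p_R p_V).
This yields a degree-2 equation in X; solving on (0,1), X = 0.706.

X = 0.706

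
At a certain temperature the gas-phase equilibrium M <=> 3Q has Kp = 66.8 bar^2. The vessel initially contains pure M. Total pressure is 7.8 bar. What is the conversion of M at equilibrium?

Take 1 mol M as basis and let X be its fractional conversion, so ξ = X.
Moles: n_M = 1 − X; n_Q = 3X.
Summing: n_T = 1 + 2X.
With p_i = (n_i/n_T)P, Kp = p_Q^3 / (p_M).
Substituting and setting equal to 66.8 bar^2 gives a polynomial in X; the root in (0,1) is X = 0.431.

X = 0.431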